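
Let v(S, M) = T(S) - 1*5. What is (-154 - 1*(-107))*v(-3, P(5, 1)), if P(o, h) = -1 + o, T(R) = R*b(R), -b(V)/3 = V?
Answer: 1504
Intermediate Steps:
b(V) = -3*V
T(R) = -3*R² (T(R) = R*(-3*R) = -3*R²)
v(S, M) = -5 - 3*S² (v(S, M) = -3*S² - 1*5 = -3*S² - 5 = -5 - 3*S²)
(-154 - 1*(-107))*v(-3, P(5, 1)) = (-154 - 1*(-107))*(-5 - 3*(-3)²) = (-154 + 107)*(-5 - 3*9) = -47*(-5 - 27) = -47*(-32) = 1504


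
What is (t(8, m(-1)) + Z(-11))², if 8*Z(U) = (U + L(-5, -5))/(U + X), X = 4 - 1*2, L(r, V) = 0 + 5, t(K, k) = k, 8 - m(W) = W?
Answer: 11881/144 ≈ 82.507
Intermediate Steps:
m(W) = 8 - W
L(r, V) = 5
X = 2 (X = 4 - 2 = 2)
Z(U) = (5 + U)/(8*(2 + U)) (Z(U) = ((U + 5)/(U + 2))/8 = ((5 + U)/(2 + U))/8 = (5 + U)/(8*(2 + U)))
(t(8, m(-1)) + Z(-11))² = ((8 - 1*(-1)) + (5 - 11)/(8*(2 - 11)))² = ((8 + 1) + (⅛)*(-6)/(-9))² = (9 + (⅛)*(-⅑)*(-6))² = (9 + 1/12)² = (109/12)² = 11881/144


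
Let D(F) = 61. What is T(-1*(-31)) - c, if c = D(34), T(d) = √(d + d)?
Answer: -61 + √62 ≈ -53.126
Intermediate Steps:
T(d) = √2*√d (T(d) = √(2*d) = √2*√d)
c = 61
T(-1*(-31)) - c = √2*√(-1*(-31)) - 1*61 = √2*√31 - 61 = √62 - 61 = -61 + √62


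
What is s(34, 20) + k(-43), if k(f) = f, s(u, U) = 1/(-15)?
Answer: -646/15 ≈ -43.067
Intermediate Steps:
s(u, U) = -1/15
s(34, 20) + k(-43) = -1/15 - 43 = -646/15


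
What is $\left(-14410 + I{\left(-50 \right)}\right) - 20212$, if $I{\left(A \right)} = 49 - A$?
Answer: $-34523$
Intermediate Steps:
$\left(-14410 + I{\left(-50 \right)}\right) - 20212 = \left(-14410 + \left(49 - -50\right)\right) - 20212 = \left(-14410 + \left(49 + 50\right)\right) - 20212 = \left(-14410 + 99\right) - 20212 = -14311 - 20212 = -34523$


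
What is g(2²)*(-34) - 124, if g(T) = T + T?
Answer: -396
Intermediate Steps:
g(T) = 2*T
g(2²)*(-34) - 124 = (2*2²)*(-34) - 124 = (2*4)*(-34) - 124 = 8*(-34) - 124 = -272 - 124 = -396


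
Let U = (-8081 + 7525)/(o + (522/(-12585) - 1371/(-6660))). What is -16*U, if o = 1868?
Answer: 16569511680/3479605607 ≈ 4.7619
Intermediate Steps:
U = -1035594480/3479605607 (U = (-8081 + 7525)/(1868 + (522/(-12585) - 1371/(-6660))) = -556/(1868 + (522*(-1/12585) - 1371*(-1/6660))) = -556/(1868 + (-174/4195 + 457/2220)) = -556/(1868 + 306167/1862580) = -556/3479605607/1862580 = -556*1862580/3479605607 = -1035594480/3479605607 ≈ -0.29762)
-16*U = -16*(-1035594480/3479605607) = 16569511680/3479605607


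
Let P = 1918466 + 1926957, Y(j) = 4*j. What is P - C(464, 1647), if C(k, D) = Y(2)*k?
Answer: 3841711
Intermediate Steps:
P = 3845423
C(k, D) = 8*k (C(k, D) = (4*2)*k = 8*k)
P - C(464, 1647) = 3845423 - 8*464 = 3845423 - 1*3712 = 3845423 - 3712 = 3841711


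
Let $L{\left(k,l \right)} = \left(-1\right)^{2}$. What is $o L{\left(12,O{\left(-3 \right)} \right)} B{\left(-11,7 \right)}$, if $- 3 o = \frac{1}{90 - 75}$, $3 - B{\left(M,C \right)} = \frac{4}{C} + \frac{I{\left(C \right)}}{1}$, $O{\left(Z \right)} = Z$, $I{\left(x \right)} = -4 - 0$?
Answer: $- \frac{1}{7} \approx -0.14286$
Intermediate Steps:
$I{\left(x \right)} = -4$ ($I{\left(x \right)} = -4 + 0 = -4$)
$L{\left(k,l \right)} = 1$
$B{\left(M,C \right)} = 7 - \frac{4}{C}$ ($B{\left(M,C \right)} = 3 - \left(\frac{4}{C} - \frac{4}{1}\right) = 3 - \left(\frac{4}{C} - 4\right) = 3 - \left(-4 + \frac{4}{C}\right) = 3 + \left(4 - \frac{4}{C}\right) = 7 - \frac{4}{C}$)
$o = - \frac{1}{45}$ ($o = - \frac{1}{3 \left(90 - 75\right)} = - \frac{1}{3 \cdot 15} = \left(- \frac{1}{3}\right) \frac{1}{15} = - \frac{1}{45} \approx -0.022222$)
$o L{\left(12,O{\left(-3 \right)} \right)} B{\left(-11,7 \right)} = \left(- \frac{1}{45}\right) 1 \left(7 - \frac{4}{7}\right) = - \frac{7 - \frac{4}{7}}{45} = \left(- \frac{1}{45}\right) \frac{45}{7} = - \frac{1}{7}$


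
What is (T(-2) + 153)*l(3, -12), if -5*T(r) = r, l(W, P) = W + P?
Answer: -6903/5 ≈ -1380.6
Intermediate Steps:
l(W, P) = P + W
T(r) = -r/5
(T(-2) + 153)*l(3, -12) = (-1/5*(-2) + 153)*(-12 + 3) = (2/5 + 153)*(-9) = (767/5)*(-9) = -6903/5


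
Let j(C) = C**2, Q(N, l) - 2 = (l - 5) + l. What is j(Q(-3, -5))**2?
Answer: 28561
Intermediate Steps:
Q(N, l) = -3 + 2*l (Q(N, l) = 2 + ((l - 5) + l) = 2 + ((-5 + l) + l) = 2 + (-5 + 2*l) = -3 + 2*l)
j(Q(-3, -5))**2 = ((-3 + 2*(-5))**2)**2 = ((-3 - 10)**2)**2 = ((-13)**2)**2 = 169**2 = 28561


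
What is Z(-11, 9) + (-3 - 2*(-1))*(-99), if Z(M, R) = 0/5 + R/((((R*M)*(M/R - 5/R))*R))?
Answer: 17425/176 ≈ 99.006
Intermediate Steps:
Z(M, R) = 1/(M*R*(-5/R + M/R)) (Z(M, R) = 0*(⅕) + R/((((M*R)*(-5/R + M/R))*R)) = 0 + R/(((M*R*(-5/R + M/R))*R)) = 0 + R/((M*R²*(-5/R + M/R))) = 0 + R*(1/(M*R²*(-5/R + M/R))) = 0 + 1/(M*R*(-5/R + M/R)) = 1/(M*R*(-5/R + M/R)))
Z(-11, 9) + (-3 - 2*(-1))*(-99) = 1/((-11)*(-5 - 11)) + (-3 - 2*(-1))*(-99) = -1/11/(-16) + (-3 + 2)*(-99) = -1/11*(-1/16) - 1*(-99) = 1/176 + 99 = 17425/176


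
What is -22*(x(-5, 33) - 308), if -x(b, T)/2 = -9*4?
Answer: 5192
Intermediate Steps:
x(b, T) = 72 (x(b, T) = -(-18)*4 = -2*(-36) = 72)
-22*(x(-5, 33) - 308) = -22*(72 - 308) = -22*(-236) = 5192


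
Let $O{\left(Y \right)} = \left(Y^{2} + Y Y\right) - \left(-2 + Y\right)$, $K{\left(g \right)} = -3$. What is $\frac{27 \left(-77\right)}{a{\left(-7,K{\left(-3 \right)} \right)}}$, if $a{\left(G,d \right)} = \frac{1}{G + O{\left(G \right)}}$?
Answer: $-207900$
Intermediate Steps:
$O{\left(Y \right)} = 2 - Y + 2 Y^{2}$ ($O{\left(Y \right)} = \left(Y^{2} + Y^{2}\right) - \left(-2 + Y\right) = 2 Y^{2} - \left(-2 + Y\right) = 2 - Y + 2 Y^{2}$)
$a{\left(G,d \right)} = \frac{1}{2 + 2 G^{2}}$ ($a{\left(G,d \right)} = \frac{1}{G + \left(2 - G + 2 G^{2}\right)} = \frac{1}{2 + 2 G^{2}}$)
$\frac{27 \left(-77\right)}{a{\left(-7,K{\left(-3 \right)} \right)}} = \frac{27 \left(-77\right)}{\frac{1}{2} \frac{1}{1 + \left(-7\right)^{2}}} = - \frac{2079}{\frac{1}{2} \frac{1}{1 + 49}} = - \frac{2079}{\frac{1}{2} \cdot \frac{1}{50}} = - 2079 \frac{1}{\frac{1}{100}} = \left(-2079\right) 100 = -207900$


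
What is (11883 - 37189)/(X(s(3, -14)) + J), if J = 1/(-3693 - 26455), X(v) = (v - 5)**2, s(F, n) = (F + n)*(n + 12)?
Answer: -762925288/8712771 ≈ -87.564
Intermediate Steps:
s(F, n) = (12 + n)*(F + n) (s(F, n) = (F + n)*(12 + n) = (12 + n)*(F + n))
X(v) = (-5 + v)**2
J = -1/30148 (J = 1/(-30148) = -1/30148 ≈ -3.3170e-5)
(11883 - 37189)/(X(s(3, -14)) + J) = (11883 - 37189)/((-5 + ((-14)**2 + 12*3 + 12*(-14) + 3*(-14)))**2 - 1/30148) = -25306/((-5 + (196 + 36 - 168 - 42))**2 - 1/30148) = -25306/((-5 + 22)**2 - 1/30148) = -25306/(17**2 - 1/30148) = -25306/(289 - 1/30148) = -25306/8712771/30148 = -25306*30148/8712771 = -762925288/8712771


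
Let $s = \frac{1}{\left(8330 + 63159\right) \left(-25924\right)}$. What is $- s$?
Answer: $\frac{1}{1853280836} \approx 5.3958 \cdot 10^{-10}$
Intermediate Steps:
$s = - \frac{1}{1853280836}$ ($s = \frac{1}{71489} \left(- \frac{1}{25924}\right) = - \frac{1}{1853280836} \approx -5.3958 \cdot 10^{-10}$)
$- s = \left(-1\right) \left(- \frac{1}{1853280836}\right) = \frac{1}{1853280836}$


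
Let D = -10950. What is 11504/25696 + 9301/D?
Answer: -24193/60225 ≈ -0.40171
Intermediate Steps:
11504/25696 + 9301/D = 11504/25696 + 9301/(-10950) = 11504*(1/25696) + 9301*(-1/10950) = 719/1606 - 9301/10950 = -24193/60225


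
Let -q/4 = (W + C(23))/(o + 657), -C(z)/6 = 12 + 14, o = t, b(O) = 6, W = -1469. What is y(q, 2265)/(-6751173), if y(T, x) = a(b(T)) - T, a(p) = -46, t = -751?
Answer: -1088/317305131 ≈ -3.4289e-6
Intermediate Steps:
o = -751
C(z) = -156 (C(z) = -6*(12 + 14) = -6*26 = -156)
q = -3250/47 (q = -4*(-1469 - 156)/(-751 + 657) = -(-6500)/(-94) = -(-6500)*(-1)/94 = -4*1625/94 = -3250/47 ≈ -69.149)
y(T, x) = -46 - T
y(q, 2265)/(-6751173) = (-46 - 1*(-3250/47))/(-6751173) = (-46 + 3250/47)*(-1/6751173) = (1088/47)*(-1/6751173) = -1088/317305131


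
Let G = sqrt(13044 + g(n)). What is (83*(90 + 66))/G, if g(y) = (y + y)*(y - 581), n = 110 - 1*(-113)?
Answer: -3237*I*sqrt(2291)/4582 ≈ -33.814*I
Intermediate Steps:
n = 223 (n = 110 + 113 = 223)
g(y) = 2*y*(-581 + y) (g(y) = (2*y)*(-581 + y) = 2*y*(-581 + y))
G = 8*I*sqrt(2291) (G = sqrt(13044 + 2*223*(-581 + 223)) = sqrt(13044 + 2*223*(-358)) = sqrt(13044 - 159668) = sqrt(-146624) = 8*I*sqrt(2291) ≈ 382.92*I)
(83*(90 + 66))/G = (83*(90 + 66))/((8*I*sqrt(2291))) = (83*156)*(-I*sqrt(2291)/18328) = 12948*(-I*sqrt(2291)/18328) = -3237*I*sqrt(2291)/4582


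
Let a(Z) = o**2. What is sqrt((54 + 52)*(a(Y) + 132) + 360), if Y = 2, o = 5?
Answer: sqrt(17002) ≈ 130.39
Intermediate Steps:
a(Z) = 25 (a(Z) = 5**2 = 25)
sqrt((54 + 52)*(a(Y) + 132) + 360) = sqrt((54 + 52)*(25 + 132) + 360) = sqrt(106*157 + 360) = sqrt(16642 + 360) = sqrt(17002)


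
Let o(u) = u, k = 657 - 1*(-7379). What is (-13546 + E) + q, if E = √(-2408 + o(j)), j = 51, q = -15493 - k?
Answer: -37075 + I*√2357 ≈ -37075.0 + 48.549*I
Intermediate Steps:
k = 8036 (k = 657 + 7379 = 8036)
q = -23529 (q = -15493 - 1*8036 = -15493 - 8036 = -23529)
E = I*√2357 (E = √(-2408 + 51) = √(-2357) = I*√2357 ≈ 48.549*I)
(-13546 + E) + q = (-13546 + I*√2357) - 23529 = -37075 + I*√2357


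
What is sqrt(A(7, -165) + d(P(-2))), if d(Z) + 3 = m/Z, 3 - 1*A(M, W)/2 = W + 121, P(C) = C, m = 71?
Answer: sqrt(222)/2 ≈ 7.4498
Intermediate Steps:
A(M, W) = -236 - 2*W (A(M, W) = 6 - 2*(W + 121) = 6 - 2*(121 + W) = 6 + (-242 - 2*W) = -236 - 2*W)
d(Z) = -3 + 71/Z
sqrt(A(7, -165) + d(P(-2))) = sqrt((-236 - 2*(-165)) + (-3 + 71/(-2))) = sqrt((-236 + 330) + (-3 + 71*(-1/2))) = sqrt(94 + (-3 - 71/2)) = sqrt(94 - 77/2) = sqrt(111/2) = sqrt(222)/2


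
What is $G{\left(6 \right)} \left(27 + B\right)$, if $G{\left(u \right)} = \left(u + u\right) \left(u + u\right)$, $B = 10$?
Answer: $5328$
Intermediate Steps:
$G{\left(u \right)} = 4 u^{2}$ ($G{\left(u \right)} = 2 u 2 u = 4 u^{2}$)
$G{\left(6 \right)} \left(27 + B\right) = 4 \cdot 6^{2} \left(27 + 10\right) = 4 \cdot 36 \cdot 37 = 144 \cdot 37 = 5328$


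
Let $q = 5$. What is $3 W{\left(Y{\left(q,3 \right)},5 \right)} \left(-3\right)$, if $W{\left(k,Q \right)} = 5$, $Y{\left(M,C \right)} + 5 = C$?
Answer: $-45$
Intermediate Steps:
$Y{\left(M,C \right)} = -5 + C$
$3 W{\left(Y{\left(q,3 \right)},5 \right)} \left(-3\right) = 3 \cdot 5 \left(-3\right) = 15 \left(-3\right) = -45$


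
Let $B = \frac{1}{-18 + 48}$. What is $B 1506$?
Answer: $\frac{251}{5} \approx 50.2$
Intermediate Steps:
$B = \frac{1}{30} \approx 0.033333$
$B 1506 = \frac{1}{30} \cdot 1506 = \frac{251}{5}$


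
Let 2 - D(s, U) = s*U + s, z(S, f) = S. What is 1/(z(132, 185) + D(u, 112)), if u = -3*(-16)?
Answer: -1/5290 ≈ -0.00018904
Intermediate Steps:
u = 48
D(s, U) = 2 - s - U*s (D(s, U) = 2 - (s*U + s) = 2 - (U*s + s) = 2 - (s + U*s) = 2 + (-s - U*s) = 2 - s - U*s)
1/(z(132, 185) + D(u, 112)) = 1/(132 + (2 - 1*48 - 1*112*48)) = 1/(132 + (2 - 48 - 5376)) = 1/(132 - 5422) = 1/(-5290) = -1/5290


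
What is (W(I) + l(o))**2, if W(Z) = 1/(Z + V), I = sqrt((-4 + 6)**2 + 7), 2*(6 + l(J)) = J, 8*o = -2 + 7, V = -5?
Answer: 459033/12544 + 677*sqrt(11)/784 ≈ 39.458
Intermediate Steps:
o = 5/8 (o = (-2 + 7)/8 = (1/8)*5 = 5/8 ≈ 0.62500)
l(J) = -6 + J/2
I = sqrt(11) (I = sqrt(2**2 + 7) = sqrt(4 + 7) = sqrt(11) ≈ 3.3166)
W(Z) = 1/(-5 + Z) (W(Z) = 1/(Z - 5) = 1/(-5 + Z))
(W(I) + l(o))**2 = (1/(-5 + sqrt(11)) + (-6 + (1/2)*(5/8)))**2 = (1/(-5 + sqrt(11)) + (-6 + 5/16))**2 = (1/(-5 + sqrt(11)) - 91/16)**2 = (-91/16 + 1/(-5 + sqrt(11)))**2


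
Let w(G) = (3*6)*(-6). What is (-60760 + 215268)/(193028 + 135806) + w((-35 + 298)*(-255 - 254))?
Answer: -17679782/164417 ≈ -107.53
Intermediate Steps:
w(G) = -108 (w(G) = 18*(-6) = -108)
(-60760 + 215268)/(193028 + 135806) + w((-35 + 298)*(-255 - 254)) = (-60760 + 215268)/(193028 + 135806) - 108 = 154508/328834 - 108 = 154508*(1/328834) - 108 = 77254/164417 - 108 = -17679782/164417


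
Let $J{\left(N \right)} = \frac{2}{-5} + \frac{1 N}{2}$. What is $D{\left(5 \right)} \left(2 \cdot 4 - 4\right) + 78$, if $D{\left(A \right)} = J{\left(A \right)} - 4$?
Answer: $\frac{352}{5} \approx 70.4$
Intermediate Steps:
$J{\left(N \right)} = - \frac{2}{5} + \frac{N}{2}$ ($J{\left(N \right)} = 2 \left(- \frac{1}{5}\right) + N \frac{1}{2} = - \frac{2}{5} + \frac{N}{2}$)
$D{\left(A \right)} = - \frac{22}{5} + \frac{A}{2}$ ($D{\left(A \right)} = \left(- \frac{2}{5} + \frac{A}{2}\right) - 4 = - \frac{22}{5} + \frac{A}{2}$)
$D{\left(5 \right)} \left(2 \cdot 4 - 4\right) + 78 = \left(- \frac{22}{5} + \frac{1}{2} \cdot 5\right) \left(2 \cdot 4 - 4\right) + 78 = \left(- \frac{22}{5} + \frac{5}{2}\right) \left(8 - 4\right) + 78 = \left(- \frac{19}{10}\right) 4 + 78 = - \frac{38}{5} + 78 = \frac{352}{5}$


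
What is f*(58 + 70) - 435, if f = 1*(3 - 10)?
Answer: -1331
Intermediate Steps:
f = -7 (f = 1*(-7) = -7)
f*(58 + 70) - 435 = -7*(58 + 70) - 435 = -7*128 - 435 = -896 - 435 = -1331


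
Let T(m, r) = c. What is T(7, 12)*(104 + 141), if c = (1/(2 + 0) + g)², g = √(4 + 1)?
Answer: 5145/4 + 245*√5 ≈ 1834.1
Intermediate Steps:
g = √5 ≈ 2.2361
c = (½ + √5)² (c = (1/(2 + 0) + √5)² = (1/2 + √5)² = (½ + √5)² ≈ 7.4861)
T(m, r) = 21/4 + √5
T(7, 12)*(104 + 141) = (21/4 + √5)*(104 + 141) = (21/4 + √5)*245 = 5145/4 + 245*√5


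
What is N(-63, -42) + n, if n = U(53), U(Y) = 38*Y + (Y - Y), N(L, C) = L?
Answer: 1951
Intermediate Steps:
U(Y) = 38*Y (U(Y) = 38*Y + 0 = 38*Y)
n = 2014 (n = 38*53 = 2014)
N(-63, -42) + n = -63 + 2014 = 1951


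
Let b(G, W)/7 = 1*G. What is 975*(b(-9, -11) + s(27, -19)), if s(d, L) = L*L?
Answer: 290550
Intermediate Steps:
s(d, L) = L²
b(G, W) = 7*G (b(G, W) = 7*(1*G) = 7*G)
975*(b(-9, -11) + s(27, -19)) = 975*(7*(-9) + (-19)²) = 975*(-63 + 361) = 975*298 = 290550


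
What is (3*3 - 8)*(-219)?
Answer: -219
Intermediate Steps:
(3*3 - 8)*(-219) = (9 - 8)*(-219) = 1*(-219) = -219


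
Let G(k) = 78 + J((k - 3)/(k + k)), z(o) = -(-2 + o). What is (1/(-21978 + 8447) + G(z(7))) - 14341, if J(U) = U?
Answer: -964909146/67655 ≈ -14262.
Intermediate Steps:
z(o) = 2 - o
G(k) = 78 + (-3 + k)/(2*k) (G(k) = 78 + (k - 3)/(k + k) = 78 + (-3 + k)/((2*k)) = 78 + (-3 + k)*(1/(2*k)) = 78 + (-3 + k)/(2*k))
(1/(-21978 + 8447) + G(z(7))) - 14341 = (1/(-21978 + 8447) + (-3 + 157*(2 - 1*7))/(2*(2 - 1*7))) - 14341 = (1/(-13531) + (-3 + 157*(2 - 7))/(2*(2 - 7))) - 14341 = (-1/13531 + (½)*(-3 + 157*(-5))/(-5)) - 14341 = (-1/13531 + (½)*(-⅕)*(-3 - 785)) - 14341 = (-1/13531 + (½)*(-⅕)*(-788)) - 14341 = (-1/13531 + 394/5) - 14341 = 5331209/67655 - 14341 = -964909146/67655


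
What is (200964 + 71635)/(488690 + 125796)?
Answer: 272599/614486 ≈ 0.44362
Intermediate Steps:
(200964 + 71635)/(488690 + 125796) = 272599/614486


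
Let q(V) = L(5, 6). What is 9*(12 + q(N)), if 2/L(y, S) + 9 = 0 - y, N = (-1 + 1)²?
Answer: 747/7 ≈ 106.71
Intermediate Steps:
N = 0 (N = 0² = 0)
L(y, S) = 2/(-9 - y) (L(y, S) = 2/(-9 + (0 - y)) = 2/(-9 - y))
q(V) = -⅐ (q(V) = -2/(9 + 5) = -2/14 = -2*1/14 = -⅐)
9*(12 + q(N)) = 9*(12 - ⅐) = 9*(83/7) = 747/7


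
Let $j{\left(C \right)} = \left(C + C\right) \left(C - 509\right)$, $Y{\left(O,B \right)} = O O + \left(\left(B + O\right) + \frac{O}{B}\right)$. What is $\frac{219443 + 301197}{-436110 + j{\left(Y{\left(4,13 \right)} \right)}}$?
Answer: $- \frac{43994080}{39528967} \approx -1.113$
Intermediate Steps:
$Y{\left(O,B \right)} = B + O + O^{2} + \frac{O}{B}$ ($Y{\left(O,B \right)} = O^{2} + \left(B + O + \frac{O}{B}\right) = B + O + O^{2} + \frac{O}{B}$)
$j{\left(C \right)} = 2 C \left(-509 + C\right)$
$\frac{219443 + 301197}{-436110 + j{\left(Y{\left(4,13 \right)} \right)}} = \frac{219443 + 301197}{-436110 + 2 \left(13 + 4 + 4^{2} + \frac{4}{13}\right) \left(-509 + \left(13 + 4 + 4^{2} + \frac{4}{13}\right)\right)} = \frac{520640}{-436110 + 2 \left(13 + 4 + 16 + 4 \cdot \frac{1}{13}\right) \left(-509 + \left(13 + 4 + 16 + 4 \cdot \frac{1}{13}\right)\right)} = \frac{520640}{-436110 + 2 \left(13 + 4 + 16 + \frac{4}{13}\right) \left(-509 + \left(13 + 4 + 16 + \frac{4}{13}\right)\right)} = \frac{520640}{-436110 + 2 \cdot \frac{433}{13} \left(-509 + \frac{433}{13}\right)} = \frac{520640}{-436110 + 2 \cdot \frac{433}{13} \left(- \frac{6184}{13}\right)} = \frac{520640}{-436110 - \frac{5355344}{169}} = \frac{520640}{- \frac{79057934}{169}} = 520640 \left(- \frac{169}{79057934}\right) = - \frac{43994080}{39528967}$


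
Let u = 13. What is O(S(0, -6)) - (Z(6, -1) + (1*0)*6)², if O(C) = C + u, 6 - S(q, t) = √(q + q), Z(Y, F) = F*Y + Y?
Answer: 19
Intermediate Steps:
Z(Y, F) = Y + F*Y
S(q, t) = 6 - √2*√q (S(q, t) = 6 - √(q + q) = 6 - √(2*q) = 6 - √2*√q)
O(C) = 13 + C (O(C) = C + 13 = 13 + C)
O(S(0, -6)) - (Z(6, -1) + (1*0)*6)² = (13 + (6 - √2*√0)) - (6*(1 - 1) + (1*0)*6)² = (13 + (6 - 1*√2*0)) - (6*0 + 0*6)² = (13 + (6 + 0)) - (0 + 0)² = (13 + 6) - 1*0² = 19 - 1*0 = 19 + 0 = 19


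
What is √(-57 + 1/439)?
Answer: I*√10984658/439 ≈ 7.5497*I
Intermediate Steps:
√(-57 + 1/439) = √(-25022/439) = I*√10984658/439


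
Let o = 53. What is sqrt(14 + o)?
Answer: sqrt(67) ≈ 8.1853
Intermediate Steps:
sqrt(14 + o) = sqrt(14 + 53) = sqrt(67)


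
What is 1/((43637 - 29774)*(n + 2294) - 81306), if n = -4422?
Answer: -1/29581770 ≈ -3.3805e-8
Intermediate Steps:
1/((43637 - 29774)*(n + 2294) - 81306) = 1/((43637 - 29774)*(-4422 + 2294) - 81306) = 1/(13863*(-2128) - 81306) = 1/(-29500464 - 81306) = 1/(-29581770) = -1/29581770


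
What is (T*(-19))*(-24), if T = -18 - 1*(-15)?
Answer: -1368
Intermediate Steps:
T = -3 (T = -18 + 15 = -3)
(T*(-19))*(-24) = -3*(-19)*(-24) = 57*(-24) = -1368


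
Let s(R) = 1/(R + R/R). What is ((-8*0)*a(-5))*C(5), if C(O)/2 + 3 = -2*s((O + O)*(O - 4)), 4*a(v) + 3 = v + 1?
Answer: 0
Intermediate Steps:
s(R) = 1/(1 + R) (s(R) = 1/(R + 1) = 1/(1 + R))
a(v) = -½ + v/4 (a(v) = -¾ + (v + 1)/4 = -¾ + (1 + v)/4 = -¾ + (¼ + v/4) = -½ + v/4)
C(O) = -6 - 4/(1 + 2*O*(-4 + O)) (C(O) = -6 + 2*(-2/(1 + (O + O)*(O - 4))) = -6 + 2*(-2/(1 + (2*O)*(-4 + O))) = -6 + 2*(-2/(1 + 2*O*(-4 + O))) = -6 - 4/(1 + 2*O*(-4 + O)))
((-8*0)*a(-5))*C(5) = ((-8*0)*(-½ + (¼)*(-5)))*(2*(-5 - 6*5*(-4 + 5))/(1 + 2*5*(-4 + 5))) = (0*(-½ - 5/4))*(2*(-5 - 6*5*1)/(1 + 2*5*1)) = (0*(-7/4))*(2*(-5 - 30)/(1 + 10)) = 0*(2*(-35)/11) = 0*(2*(1/11)*(-35)) = 0*(-70/11) = 0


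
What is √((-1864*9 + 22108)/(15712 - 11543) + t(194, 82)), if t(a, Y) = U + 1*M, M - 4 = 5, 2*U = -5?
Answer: √540811018/8338 ≈ 2.7891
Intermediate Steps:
U = -5/2 (U = (½)*(-5) = -5/2 ≈ -2.5000)
M = 9 (M = 4 + 5 = 9)
t(a, Y) = 13/2 (t(a, Y) = -5/2 + 1*9 = -5/2 + 9 = 13/2)
√((-1864*9 + 22108)/(15712 - 11543) + t(194, 82)) = √((-1864*9 + 22108)/(15712 - 11543) + 13/2) = √((-16776 + 22108)/4169 + 13/2) = √(5332*(1/4169) + 13/2) = √(5332/4169 + 13/2) = √(64861/8338) = √540811018/8338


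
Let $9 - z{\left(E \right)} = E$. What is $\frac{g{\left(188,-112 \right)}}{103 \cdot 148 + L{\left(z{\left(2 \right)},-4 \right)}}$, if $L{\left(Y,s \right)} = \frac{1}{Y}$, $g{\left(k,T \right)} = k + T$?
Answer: $\frac{532}{106709} \approx 0.0049855$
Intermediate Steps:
$g{\left(k,T \right)} = T + k$
$z{\left(E \right)} = 9 - E$
$\frac{g{\left(188,-112 \right)}}{103 \cdot 148 + L{\left(z{\left(2 \right)},-4 \right)}} = \frac{-112 + 188}{103 \cdot 148 + \frac{1}{9 - 2}} = \frac{76}{15244 + \frac{1}{9 - 2}} = \frac{76}{15244 + \frac{1}{7}} = \frac{76}{\frac{106709}{7}} = 76 \cdot \frac{7}{106709} = \frac{532}{106709}$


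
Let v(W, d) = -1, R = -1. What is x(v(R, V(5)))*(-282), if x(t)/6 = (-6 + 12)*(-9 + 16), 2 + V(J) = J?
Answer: -71064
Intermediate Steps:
V(J) = -2 + J
x(t) = 252 (x(t) = 6*((-6 + 12)*(-9 + 16)) = 6*(6*7) = 6*42 = 252)
x(v(R, V(5)))*(-282) = 252*(-282) = -71064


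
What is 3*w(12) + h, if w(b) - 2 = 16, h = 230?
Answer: 284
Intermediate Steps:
w(b) = 18 (w(b) = 2 + 16 = 18)
3*w(12) + h = 3*18 + 230 = 54 + 230 = 284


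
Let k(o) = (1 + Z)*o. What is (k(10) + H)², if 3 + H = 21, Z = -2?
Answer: 64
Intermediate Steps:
H = 18 (H = -3 + 21 = 18)
k(o) = -o (k(o) = (1 - 2)*o = -o)
(k(10) + H)² = (-1*10 + 18)² = (-10 + 18)² = 8² = 64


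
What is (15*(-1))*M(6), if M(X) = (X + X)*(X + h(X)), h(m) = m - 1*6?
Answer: -1080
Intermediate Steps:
h(m) = -6 + m (h(m) = m - 6 = -6 + m)
M(X) = 2*X*(-6 + 2*X) (M(X) = (X + X)*(X + (-6 + X)) = (2*X)*(-6 + 2*X) = 2*X*(-6 + 2*X))
(15*(-1))*M(6) = (15*(-1))*(4*6*(-3 + 6)) = -60*6*3 = -15*72 = -1080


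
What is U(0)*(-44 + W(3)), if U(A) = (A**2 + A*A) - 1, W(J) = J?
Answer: 41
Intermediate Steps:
U(A) = -1 + 2*A**2 (U(A) = (A**2 + A**2) - 1 = 2*A**2 - 1 = -1 + 2*A**2)
U(0)*(-44 + W(3)) = (-1 + 2*0**2)*(-44 + 3) = (-1 + 2*0)*(-41) = (-1 + 0)*(-41) = -1*(-41) = 41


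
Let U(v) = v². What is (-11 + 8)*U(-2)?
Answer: -12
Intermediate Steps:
(-11 + 8)*U(-2) = (-11 + 8)*(-2)² = -3*4 = -12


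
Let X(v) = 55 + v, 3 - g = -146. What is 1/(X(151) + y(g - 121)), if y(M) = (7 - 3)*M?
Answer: 1/318 ≈ 0.0031447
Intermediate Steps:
g = 149 (g = 3 - 1*(-146) = 3 + 146 = 149)
y(M) = 4*M
1/(X(151) + y(g - 121)) = 1/((55 + 151) + 4*(149 - 121)) = 1/(206 + 4*28) = 1/(206 + 112) = 1/318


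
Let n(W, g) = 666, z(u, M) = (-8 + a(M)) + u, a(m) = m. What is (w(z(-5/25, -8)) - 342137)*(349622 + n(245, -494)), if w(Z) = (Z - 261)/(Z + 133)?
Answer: -8748854125684/73 ≈ -1.1985e+11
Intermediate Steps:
z(u, M) = -8 + M + u (z(u, M) = (-8 + M) + u = -8 + M + u)
w(Z) = (-261 + Z)/(133 + Z)
(w(z(-5/25, -8)) - 342137)*(349622 + n(245, -494)) = ((-261 + (-8 - 8 - 5/25))/(133 + (-8 - 8 - 5/25)) - 342137)*(349622 + 666) = ((-261 + (-8 - 8 - 5*1/25))/(133 + (-8 - 8 - 5*1/25)) - 342137)*350288 = ((-261 + (-8 - 8 - ⅕))/(133 + (-8 - 8 - ⅕)) - 342137)*350288 = ((-261 - 81/5)/(133 - 81/5) - 342137)*350288 = (-1386/5/(584/5) - 342137)*350288 = ((5/584)*(-1386/5) - 342137)*350288 = (-693/292 - 342137)*350288 = -99904697/292*350288 = -8748854125684/73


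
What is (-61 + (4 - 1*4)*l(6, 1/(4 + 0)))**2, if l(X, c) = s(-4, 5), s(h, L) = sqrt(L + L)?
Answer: 3721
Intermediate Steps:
s(h, L) = sqrt(2)*sqrt(L) (s(h, L) = sqrt(2*L) = sqrt(2)*sqrt(L))
l(X, c) = sqrt(10) (l(X, c) = sqrt(2)*sqrt(5) = sqrt(10))
(-61 + (4 - 1*4)*l(6, 1/(4 + 0)))**2 = (-61 + (4 - 1*4)*sqrt(10))**2 = (-61 + (4 - 4)*sqrt(10))**2 = (-61 + 0*sqrt(10))**2 = (-61 + 0)**2 = (-61)**2 = 3721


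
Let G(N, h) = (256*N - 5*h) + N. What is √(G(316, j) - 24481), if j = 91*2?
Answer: √55821 ≈ 236.26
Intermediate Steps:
j = 182
G(N, h) = -5*h + 257*N (G(N, h) = (-5*h + 256*N) + N = -5*h + 257*N)
√(G(316, j) - 24481) = √((-5*182 + 257*316) - 24481) = √((-910 + 81212) - 24481) = √(80302 - 24481) = √55821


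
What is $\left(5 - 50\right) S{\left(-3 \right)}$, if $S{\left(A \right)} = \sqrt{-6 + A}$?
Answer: $- 135 i \approx - 135.0 i$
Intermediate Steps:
$\left(5 - 50\right) S{\left(-3 \right)} = \left(5 - 50\right) \sqrt{-6 - 3} = - 45 \sqrt{-9} = - 45 \cdot 3 i = - 135 i$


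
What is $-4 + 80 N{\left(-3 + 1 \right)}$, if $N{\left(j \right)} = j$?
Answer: $-164$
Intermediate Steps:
$-4 + 80 N{\left(-3 + 1 \right)} = -4 + 80 \left(-3 + 1\right) = -4 + 80 \left(-2\right) = -4 - 160 = -164$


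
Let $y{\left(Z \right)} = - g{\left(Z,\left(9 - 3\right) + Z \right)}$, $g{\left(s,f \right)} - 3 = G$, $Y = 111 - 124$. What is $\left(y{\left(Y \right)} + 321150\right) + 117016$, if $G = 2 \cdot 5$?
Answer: $438153$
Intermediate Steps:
$Y = -13$ ($Y = 111 - 124 = -13$)
$G = 10$
$g{\left(s,f \right)} = 13$ ($g{\left(s,f \right)} = 3 + 10 = 13$)
$y{\left(Z \right)} = -13$ ($y{\left(Z \right)} = \left(-1\right) 13 = -13$)
$\left(y{\left(Y \right)} + 321150\right) + 117016 = \left(-13 + 321150\right) + 117016 = 321137 + 117016 = 438153$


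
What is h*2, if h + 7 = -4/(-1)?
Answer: -6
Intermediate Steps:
h = -3 (h = -7 - 4/(-1) = -7 - 4*(-1) = -7 + 4 = -3)
h*2 = -3*2 = -6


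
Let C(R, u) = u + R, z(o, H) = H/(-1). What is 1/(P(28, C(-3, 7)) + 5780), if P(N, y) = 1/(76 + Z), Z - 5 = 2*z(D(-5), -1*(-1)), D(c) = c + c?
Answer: 79/456621 ≈ 0.00017301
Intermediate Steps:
D(c) = 2*c
z(o, H) = -H (z(o, H) = H*(-1) = -H)
Z = 3 (Z = 5 + 2*(-(-1)*(-1)) = 5 + 2*(-1*1) = 5 + 2*(-1) = 5 - 2 = 3)
C(R, u) = R + u
P(N, y) = 1/79 (P(N, y) = 1/(76 + 3) = 1/79)
1/(P(28, C(-3, 7)) + 5780) = 1/(1/79 + 5780) = 1/(456621/79) = 79/456621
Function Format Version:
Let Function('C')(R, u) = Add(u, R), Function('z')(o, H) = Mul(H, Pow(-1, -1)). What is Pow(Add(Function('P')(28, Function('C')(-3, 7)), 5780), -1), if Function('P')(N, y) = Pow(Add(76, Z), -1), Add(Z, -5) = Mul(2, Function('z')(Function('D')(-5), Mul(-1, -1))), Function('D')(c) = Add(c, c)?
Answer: Rational(79, 456621) ≈ 0.00017301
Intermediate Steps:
Function('D')(c) = Mul(2, c)
Function('z')(o, H) = Mul(-1, H) (Function('z')(o, H) = Mul(H, -1) = Mul(-1, H))
Z = 3 (Z = Add(5, Mul(2, Mul(-1, Mul(-1, -1)))) = Add(5, Mul(2, Mul(-1, 1))) = Add(5, Mul(2, -1)) = Add(5, -2) = 3)
Function('C')(R, u) = Add(R, u)
Function('P')(N, y) = Rational(1, 79) (Function('P')(N, y) = Pow(Add(76, 3), -1) = Pow(79, -1) = Rational(1, 79))
Pow(Add(Function('P')(28, Function('C')(-3, 7)), 5780), -1) = Pow(Add(Rational(1, 79), 5780), -1) = Pow(Rational(456621, 79), -1) = Rational(79, 456621)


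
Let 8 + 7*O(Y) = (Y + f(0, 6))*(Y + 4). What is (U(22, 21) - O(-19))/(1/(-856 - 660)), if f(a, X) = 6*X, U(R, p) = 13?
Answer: -536664/7 ≈ -76666.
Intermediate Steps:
O(Y) = -8/7 + (4 + Y)*(36 + Y)/7 (O(Y) = -8/7 + ((Y + 6*6)*(Y + 4))/7 = -8/7 + ((Y + 36)*(4 + Y))/7 = -8/7 + ((36 + Y)*(4 + Y))/7 = -8/7 + ((4 + Y)*(36 + Y))/7 = -8/7 + (4 + Y)*(36 + Y)/7)
(U(22, 21) - O(-19))/(1/(-856 - 660)) = (13 - (136/7 + (1/7)*(-19)**2 + (40/7)*(-19)))/(1/(-856 - 660)) = (13 - (136/7 + (1/7)*361 - 760/7))/(1/(-1516)) = (13 - (136/7 + 361/7 - 760/7))/(-1/1516) = (13 - 1*(-263/7))*(-1516) = (13 + 263/7)*(-1516) = (354/7)*(-1516) = -536664/7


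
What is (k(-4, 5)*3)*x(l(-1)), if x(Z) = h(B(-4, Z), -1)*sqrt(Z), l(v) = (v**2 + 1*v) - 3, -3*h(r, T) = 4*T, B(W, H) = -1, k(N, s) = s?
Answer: 20*I*sqrt(3) ≈ 34.641*I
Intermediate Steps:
h(r, T) = -4*T/3
l(v) = -3 + v + v**2 (l(v) = (v**2 + v) - 3 = (v + v**2) - 3 = -3 + v + v**2)
x(Z) = 4*sqrt(Z)/3 (x(Z) = (-4/3*(-1))*sqrt(Z) = 4*sqrt(Z)/3)
(k(-4, 5)*3)*x(l(-1)) = (5*3)*(4*sqrt(-3 - 1 + (-1)**2)/3) = 15*(4*sqrt(-3 - 1 + 1)/3) = 15*(4*sqrt(-3)/3) = 15*(4*(I*sqrt(3))/3) = 15*(4*I*sqrt(3)/3) = 20*I*sqrt(3)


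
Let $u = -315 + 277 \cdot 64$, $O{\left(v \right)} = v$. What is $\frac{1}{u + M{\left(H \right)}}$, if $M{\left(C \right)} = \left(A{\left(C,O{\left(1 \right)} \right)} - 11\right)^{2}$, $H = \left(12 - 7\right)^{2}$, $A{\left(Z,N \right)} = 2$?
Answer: $\frac{1}{17494} \approx 5.7162 \cdot 10^{-5}$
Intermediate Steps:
$H = 25$ ($H = 5^{2} = 25$)
$M{\left(C \right)} = 81$ ($M{\left(C \right)} = \left(2 - 11\right)^{2} = \left(-9\right)^{2} = 81$)
$u = 17413$ ($u = -315 + 17728 = 17413$)
$\frac{1}{u + M{\left(H \right)}} = \frac{1}{17413 + 81} = \frac{1}{17494}$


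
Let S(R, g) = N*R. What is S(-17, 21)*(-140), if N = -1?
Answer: -2380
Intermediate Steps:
S(R, g) = -R
S(-17, 21)*(-140) = -1*(-17)*(-140) = 17*(-140) = -2380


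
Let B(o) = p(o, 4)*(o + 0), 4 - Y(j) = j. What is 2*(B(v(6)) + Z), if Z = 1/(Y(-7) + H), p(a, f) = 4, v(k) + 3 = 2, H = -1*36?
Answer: -202/25 ≈ -8.0800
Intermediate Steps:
Y(j) = 4 - j
H = -36
v(k) = -1 (v(k) = -3 + 2 = -1)
B(o) = 4*o (B(o) = 4*(o + 0) = 4*o)
Z = -1/25 (Z = 1/((4 - 1*(-7)) - 36) = 1/((4 + 7) - 36) = 1/(11 - 36) = 1/(-25) = -1/25 ≈ -0.040000)
2*(B(v(6)) + Z) = 2*(4*(-1) - 1/25) = 2*(-4 - 1/25) = 2*(-101/25) = -202/25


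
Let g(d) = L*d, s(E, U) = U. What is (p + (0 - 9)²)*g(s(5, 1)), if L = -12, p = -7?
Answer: -888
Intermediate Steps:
g(d) = -12*d
(p + (0 - 9)²)*g(s(5, 1)) = (-7 + (0 - 9)²)*(-12*1) = (-7 + (-9)²)*(-12) = (-7 + 81)*(-12) = 74*(-12) = -888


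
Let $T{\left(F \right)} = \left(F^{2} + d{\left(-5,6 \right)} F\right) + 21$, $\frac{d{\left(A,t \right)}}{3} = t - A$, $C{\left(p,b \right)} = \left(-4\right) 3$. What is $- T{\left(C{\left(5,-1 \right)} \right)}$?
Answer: $231$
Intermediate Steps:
$C{\left(p,b \right)} = -12$
$d{\left(A,t \right)} = - 3 A + 3 t$ ($d{\left(A,t \right)} = 3 \left(t - A\right) = - 3 A + 3 t$)
$T{\left(F \right)} = 21 + F^{2} + 33 F$ ($T{\left(F \right)} = \left(F^{2} + \left(\left(-3\right) \left(-5\right) + 3 \cdot 6\right) F\right) + 21 = \left(F^{2} + \left(15 + 18\right) F\right) + 21 = \left(F^{2} + 33 F\right) + 21 = 21 + F^{2} + 33 F$)
$- T{\left(C{\left(5,-1 \right)} \right)} = - (21 + \left(-12\right)^{2} + 33 \left(-12\right)) = - (21 + 144 - 396) = \left(-1\right) \left(-231\right) = 231$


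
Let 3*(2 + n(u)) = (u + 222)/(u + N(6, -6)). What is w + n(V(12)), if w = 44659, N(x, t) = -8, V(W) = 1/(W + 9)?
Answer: 22368494/501 ≈ 44648.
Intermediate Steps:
V(W) = 1/(9 + W)
n(u) = -2 + (222 + u)/(3*(-8 + u)) (n(u) = -2 + ((u + 222)/(u - 8))/3 = -2 + ((222 + u)/(-8 + u))/3 = -2 + (222 + u)/(3*(-8 + u)))
w + n(V(12)) = 44659 + 5*(54 - 1/(9 + 12))/(3*(-8 + 1/(9 + 12))) = 44659 + 5*(54 - 1/21)/(3*(-8 + 1/21)) = 44659 + 5*(54 - 1*1/21)/(3*(-8 + 1/21)) = 44659 + 5*(54 - 1/21)/(3*(-167/21)) = 44659 + (5/3)*(-21/167)*(1133/21) = 44659 - 5665/501 = 22368494/501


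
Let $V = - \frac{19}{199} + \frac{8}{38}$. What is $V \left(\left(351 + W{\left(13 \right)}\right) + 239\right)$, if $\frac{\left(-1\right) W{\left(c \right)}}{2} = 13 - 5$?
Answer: $\frac{249690}{3781} \approx 66.038$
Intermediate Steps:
$W{\left(c \right)} = -16$ ($W{\left(c \right)} = - 2 \left(13 - 5\right) = \left(-2\right) 8 = -16$)
$V = \frac{435}{3781}$ ($V = \left(-19\right) \frac{1}{199} + 8 \cdot \frac{1}{38} = - \frac{19}{199} + \frac{4}{19} = \frac{435}{3781} \approx 0.11505$)
$V \left(\left(351 + W{\left(13 \right)}\right) + 239\right) = \frac{435 \left(\left(351 - 16\right) + 239\right)}{3781} = \frac{435 \left(335 + 239\right)}{3781} = \frac{435}{3781} \cdot 574 = \frac{249690}{3781}$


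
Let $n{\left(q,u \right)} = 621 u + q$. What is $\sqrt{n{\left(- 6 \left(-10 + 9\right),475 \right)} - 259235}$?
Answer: $\sqrt{35746} \approx 189.07$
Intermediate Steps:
$n{\left(q,u \right)} = q + 621 u$
$\sqrt{n{\left(- 6 \left(-10 + 9\right),475 \right)} - 259235} = \sqrt{\left(- 6 \left(-10 + 9\right) + 621 \cdot 475\right) - 259235} = \sqrt{\left(\left(-6\right) \left(-1\right) + 294975\right) - 259235} = \sqrt{\left(6 + 294975\right) - 259235} = \sqrt{294981 - 259235} = \sqrt{35746}$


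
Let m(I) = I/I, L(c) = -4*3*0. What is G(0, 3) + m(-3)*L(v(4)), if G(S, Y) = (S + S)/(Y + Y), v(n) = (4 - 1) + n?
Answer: 0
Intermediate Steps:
v(n) = 3 + n
L(c) = 0 (L(c) = -12*0 = 0)
m(I) = 1
G(S, Y) = S/Y (G(S, Y) = (2*S)/((2*Y)) = (2*S)*(1/(2*Y)) = S/Y)
G(0, 3) + m(-3)*L(v(4)) = 0/3 + 1*0 = 0*(⅓) + 0 = 0 + 0 = 0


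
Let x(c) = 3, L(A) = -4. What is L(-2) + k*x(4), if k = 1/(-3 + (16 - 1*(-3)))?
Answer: -61/16 ≈ -3.8125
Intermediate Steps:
k = 1/16 (k = 1/(-3 + (16 + 3)) = 1/(-3 + 19) = 1/16 ≈ 0.062500)
L(-2) + k*x(4) = -4 + (1/16)*3 = -4 + 3/16 = -61/16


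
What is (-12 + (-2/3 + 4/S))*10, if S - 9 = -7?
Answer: -320/3 ≈ -106.67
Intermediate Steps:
S = 2 (S = 9 - 7 = 2)
(-12 + (-2/3 + 4/S))*10 = (-12 + (-2/3 + 4/2))*10 = (-12 + (-2*⅓ + 4*(½)))*10 = (-12 + (-⅔ + 2))*10 = (-12 + 4/3)*10 = -32/3*10 = -320/3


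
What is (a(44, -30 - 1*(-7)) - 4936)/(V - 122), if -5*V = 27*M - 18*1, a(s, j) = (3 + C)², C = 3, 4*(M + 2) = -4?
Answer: 3500/73 ≈ 47.945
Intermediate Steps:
M = -3 (M = -2 + (¼)*(-4) = -2 - 1 = -3)
a(s, j) = 36 (a(s, j) = (3 + 3)² = 6² = 36)
V = 99/5 (V = -(27*(-3) - 18*1)/5 = -(-81 - 18)/5 = -⅕*(-99) = 99/5 ≈ 19.800)
(a(44, -30 - 1*(-7)) - 4936)/(V - 122) = (36 - 4936)/(99/5 - 122) = -4900/(-511/5) = -4900*(-5/511) = 3500/73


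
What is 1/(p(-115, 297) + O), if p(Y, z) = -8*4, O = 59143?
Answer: 1/59111 ≈ 1.6917e-5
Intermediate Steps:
p(Y, z) = -32
1/(p(-115, 297) + O) = 1/(-32 + 59143) = 1/59111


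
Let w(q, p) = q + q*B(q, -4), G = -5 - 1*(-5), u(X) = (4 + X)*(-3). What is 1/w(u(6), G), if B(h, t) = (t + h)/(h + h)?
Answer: -1/47 ≈ -0.021277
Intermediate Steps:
u(X) = -12 - 3*X
B(h, t) = (h + t)/(2*h) (B(h, t) = (h + t)/((2*h)) = (h + t)*(1/(2*h)) = (h + t)/(2*h))
G = 0 (G = -5 + 5 = 0)
w(q, p) = -2 + 3*q/2 (w(q, p) = q + q*((q - 4)/(2*q)) = q + q*((-4 + q)/(2*q)) = q + (-2 + q/2) = -2 + 3*q/2)
1/w(u(6), G) = 1/(-2 + 3*(-12 - 3*6)/2) = 1/(-2 + 3*(-12 - 18)/2) = 1/(-2 + (3/2)*(-30)) = 1/(-2 - 45) = 1/(-47) = -1/47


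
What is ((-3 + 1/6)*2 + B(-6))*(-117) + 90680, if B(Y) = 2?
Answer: 91109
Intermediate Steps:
((-3 + 1/6)*2 + B(-6))*(-117) + 90680 = ((-3 + 1/6)*2 + 2)*(-117) + 90680 = ((-3 + ⅙)*2 + 2)*(-117) + 90680 = (-17/6*2 + 2)*(-117) + 90680 = (-17/3 + 2)*(-117) + 90680 = -11/3*(-117) + 90680 = 429 + 90680 = 91109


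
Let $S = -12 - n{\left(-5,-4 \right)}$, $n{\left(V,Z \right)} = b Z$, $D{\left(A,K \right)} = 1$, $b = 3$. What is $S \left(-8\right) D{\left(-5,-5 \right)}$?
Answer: $0$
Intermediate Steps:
$n{\left(V,Z \right)} = 3 Z$
$S = 0$ ($S = -12 - 3 \left(-4\right) = -12 - -12 = -12 + 12 = 0$)
$S \left(-8\right) D{\left(-5,-5 \right)} = 0 \left(-8\right) 1 = 0 \cdot 1 = 0$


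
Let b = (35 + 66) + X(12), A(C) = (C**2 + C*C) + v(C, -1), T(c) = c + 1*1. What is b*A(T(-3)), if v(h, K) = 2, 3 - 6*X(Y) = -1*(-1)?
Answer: 3040/3 ≈ 1013.3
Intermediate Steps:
X(Y) = 1/3 (X(Y) = 1/2 - (-1)*(-1)/6 = 1/2 - 1/6*1 = 1/2 - 1/6 = 1/3)
T(c) = 1 + c (T(c) = c + 1 = 1 + c)
A(C) = 2 + 2*C**2 (A(C) = (C**2 + C*C) + 2 = (C**2 + C**2) + 2 = 2*C**2 + 2 = 2 + 2*C**2)
b = 304/3 (b = (35 + 66) + 1/3 = 101 + 1/3 = 304/3 ≈ 101.33)
b*A(T(-3)) = 304*(2 + 2*(1 - 3)**2)/3 = 304*(2 + 2*(-2)**2)/3 = 304*(2 + 2*4)/3 = 304*(2 + 8)/3 = (304/3)*10 = 3040/3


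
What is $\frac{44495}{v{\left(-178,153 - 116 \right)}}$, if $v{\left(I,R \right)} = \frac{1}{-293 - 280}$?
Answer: $-25495635$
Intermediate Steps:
$v{\left(I,R \right)} = - \frac{1}{573}$ ($v{\left(I,R \right)} = \frac{1}{-573} = - \frac{1}{573}$)
$\frac{44495}{v{\left(-178,153 - 116 \right)}} = \frac{44495}{- \frac{1}{573}} = 44495 \left(-573\right) = -25495635$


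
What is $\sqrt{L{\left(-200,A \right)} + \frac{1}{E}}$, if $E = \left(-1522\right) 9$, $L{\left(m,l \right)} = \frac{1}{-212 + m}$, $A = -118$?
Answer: $\frac{i \sqrt{552992065}}{470298} \approx 0.050002 i$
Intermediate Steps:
$E = -13698$
$\sqrt{L{\left(-200,A \right)} + \frac{1}{E}} = \sqrt{\frac{1}{-212 - 200} + \frac{1}{-13698}} = \sqrt{\frac{1}{-412} - \frac{1}{13698}} = \sqrt{- \frac{1}{412} - \frac{1}{13698}} = \sqrt{- \frac{7055}{2821788}} = \frac{i \sqrt{552992065}}{470298}$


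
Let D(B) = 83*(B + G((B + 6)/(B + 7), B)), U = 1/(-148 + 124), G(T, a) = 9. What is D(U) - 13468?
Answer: -305387/24 ≈ -12724.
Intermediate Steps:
U = -1/24 (U = 1/(-24) = -1/24 ≈ -0.041667)
D(B) = 747 + 83*B (D(B) = 83*(B + 9) = 83*(9 + B) = 747 + 83*B)
D(U) - 13468 = (747 + 83*(-1/24)) - 13468 = (747 - 83/24) - 13468 = 17845/24 - 13468 = -305387/24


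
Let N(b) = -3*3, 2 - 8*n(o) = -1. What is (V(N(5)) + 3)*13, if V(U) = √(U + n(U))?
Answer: 39 + 13*I*√138/4 ≈ 39.0 + 38.179*I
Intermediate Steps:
n(o) = 3/8 (n(o) = ¼ - ⅛*(-1) = ¼ + ⅛ = 3/8)
N(b) = -9
V(U) = √(3/8 + U) (V(U) = √(U + 3/8) = √(3/8 + U))
(V(N(5)) + 3)*13 = (√(6 + 16*(-9))/4 + 3)*13 = (√(6 - 144)/4 + 3)*13 = (√(-138)/4 + 3)*13 = ((I*√138)/4 + 3)*13 = (I*√138/4 + 3)*13 = (3 + I*√138/4)*13 = 39 + 13*I*√138/4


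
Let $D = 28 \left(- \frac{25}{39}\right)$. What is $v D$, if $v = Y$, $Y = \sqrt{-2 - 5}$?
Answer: $- \frac{700 i \sqrt{7}}{39} \approx - 47.488 i$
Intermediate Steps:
$D = - \frac{700}{39}$ ($D = 28 \left(\left(-25\right) \frac{1}{39}\right) = 28 \left(- \frac{25}{39}\right) = - \frac{700}{39} \approx -17.949$)
$Y = i \sqrt{7}$ ($Y = \sqrt{-7} = i \sqrt{7} \approx 2.6458 i$)
$v = i \sqrt{7} \approx 2.6458 i$
$v D = i \sqrt{7} \left(- \frac{700}{39}\right) = - \frac{700 i \sqrt{7}}{39}$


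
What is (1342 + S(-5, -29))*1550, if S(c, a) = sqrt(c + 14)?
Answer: 2084750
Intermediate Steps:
S(c, a) = sqrt(14 + c)
(1342 + S(-5, -29))*1550 = (1342 + sqrt(14 - 5))*1550 = (1342 + sqrt(9))*1550 = (1342 + 3)*1550 = 1345*1550 = 2084750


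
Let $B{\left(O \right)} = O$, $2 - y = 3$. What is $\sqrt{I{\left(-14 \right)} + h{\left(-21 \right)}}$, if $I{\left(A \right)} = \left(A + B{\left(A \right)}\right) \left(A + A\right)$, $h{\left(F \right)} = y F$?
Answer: $\sqrt{805} \approx 28.373$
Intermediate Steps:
$y = -1$ ($y = 2 - 3 = -1$)
$h{\left(F \right)} = - F$
$I{\left(A \right)} = 4 A^{2}$ ($I{\left(A \right)} = \left(A + A\right) \left(A + A\right) = 2 A 2 A = 4 A^{2}$)
$\sqrt{I{\left(-14 \right)} + h{\left(-21 \right)}} = \sqrt{4 \left(-14\right)^{2} - -21} = \sqrt{4 \cdot 196 + 21} = \sqrt{784 + 21} = \sqrt{805}$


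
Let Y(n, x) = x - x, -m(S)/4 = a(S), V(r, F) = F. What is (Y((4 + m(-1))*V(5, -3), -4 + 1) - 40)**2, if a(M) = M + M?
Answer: 1600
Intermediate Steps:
a(M) = 2*M
m(S) = -8*S
Y(n, x) = 0
(Y((4 + m(-1))*V(5, -3), -4 + 1) - 40)**2 = (0 - 40)**2 = (-40)**2 = 1600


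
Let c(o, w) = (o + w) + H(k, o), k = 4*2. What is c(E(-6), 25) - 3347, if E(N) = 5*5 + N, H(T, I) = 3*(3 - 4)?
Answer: -3306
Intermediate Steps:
k = 8
H(T, I) = -3 (H(T, I) = 3*(-1) = -3)
E(N) = 25 + N
c(o, w) = -3 + o + w (c(o, w) = (o + w) - 3 = -3 + o + w)
c(E(-6), 25) - 3347 = (-3 + (25 - 6) + 25) - 3347 = (-3 + 19 + 25) - 3347 = 41 - 3347 = -3306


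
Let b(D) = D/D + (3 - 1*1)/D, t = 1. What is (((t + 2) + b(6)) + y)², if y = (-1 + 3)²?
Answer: 625/9 ≈ 69.444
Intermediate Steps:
b(D) = 1 + 2/D (b(D) = 1 + (3 - 1)/D = 1 + 2/D)
y = 4 (y = 2² = 4)
(((t + 2) + b(6)) + y)² = (((1 + 2) + (2 + 6)/6) + 4)² = ((3 + (⅙)*8) + 4)² = ((3 + 4/3) + 4)² = (13/3 + 4)² = (25/3)² = 625/9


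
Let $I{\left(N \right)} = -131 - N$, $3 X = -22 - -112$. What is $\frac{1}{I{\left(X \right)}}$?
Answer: $- \frac{1}{161} \approx -0.0062112$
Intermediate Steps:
$X = 30$ ($X = \frac{-22 - -112}{3} = \frac{-22 + 112}{3} = \frac{1}{3} \cdot 90 = 30$)
$\frac{1}{I{\left(X \right)}} = \frac{1}{-131 - 30} = \frac{1}{-161} = - \frac{1}{161}$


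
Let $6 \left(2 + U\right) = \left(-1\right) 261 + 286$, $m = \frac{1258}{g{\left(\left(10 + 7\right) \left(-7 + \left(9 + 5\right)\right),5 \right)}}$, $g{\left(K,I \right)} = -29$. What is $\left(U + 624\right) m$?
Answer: $- \frac{2363153}{87} \approx -27163.0$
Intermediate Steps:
$m = - \frac{1258}{29}$ ($m = \frac{1258}{-29} = 1258 \left(- \frac{1}{29}\right) = - \frac{1258}{29} \approx -43.379$)
$U = \frac{13}{6}$ ($U = -2 + \frac{\left(-1\right) 261 + 286}{6} = -2 + \frac{-261 + 286}{6} = -2 + \frac{1}{6} \cdot 25 = -2 + \frac{25}{6} = \frac{13}{6} \approx 2.1667$)
$\left(U + 624\right) m = \left(\frac{13}{6} + 624\right) \left(- \frac{1258}{29}\right) = \frac{3757}{6} \left(- \frac{1258}{29}\right) = - \frac{2363153}{87}$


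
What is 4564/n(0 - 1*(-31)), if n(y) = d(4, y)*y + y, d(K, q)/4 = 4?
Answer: 4564/527 ≈ 8.6603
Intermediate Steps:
d(K, q) = 16 (d(K, q) = 4*4 = 16)
n(y) = 17*y (n(y) = 16*y + y = 17*y)
4564/n(0 - 1*(-31)) = 4564/((17*(0 - 1*(-31)))) = 4564/((17*(0 + 31))) = 4564/((17*31)) = 4564/527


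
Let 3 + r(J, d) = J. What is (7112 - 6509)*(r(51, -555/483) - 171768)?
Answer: -103547160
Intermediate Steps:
r(J, d) = -3 + J
(7112 - 6509)*(r(51, -555/483) - 171768) = (7112 - 6509)*((-3 + 51) - 171768) = 603*(48 - 171768) = 603*(-171720) = -103547160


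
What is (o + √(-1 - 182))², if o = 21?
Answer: (21 + I*√183)² ≈ 258.0 + 568.17*I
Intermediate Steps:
(o + √(-1 - 182))² = (21 + √(-1 - 182))² = (21 + √(-183))² = (21 + I*√183)²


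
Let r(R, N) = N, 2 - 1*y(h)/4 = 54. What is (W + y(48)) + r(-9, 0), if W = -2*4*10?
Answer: -288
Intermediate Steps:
y(h) = -208 (y(h) = 8 - 4*54 = 8 - 216 = -208)
W = -80 (W = -8*10 = -80)
(W + y(48)) + r(-9, 0) = (-80 - 208) + 0 = -288 + 0 = -288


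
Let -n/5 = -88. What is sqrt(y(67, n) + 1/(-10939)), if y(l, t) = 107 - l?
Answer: sqrt(4786457901)/10939 ≈ 6.3245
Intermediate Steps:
n = 440 (n = -5*(-88) = 440)
sqrt(y(67, n) + 1/(-10939)) = sqrt((107 - 1*67) + 1/(-10939)) = sqrt((107 - 67) - 1/10939) = sqrt(40 - 1/10939) = sqrt(437559/10939) = sqrt(4786457901)/10939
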